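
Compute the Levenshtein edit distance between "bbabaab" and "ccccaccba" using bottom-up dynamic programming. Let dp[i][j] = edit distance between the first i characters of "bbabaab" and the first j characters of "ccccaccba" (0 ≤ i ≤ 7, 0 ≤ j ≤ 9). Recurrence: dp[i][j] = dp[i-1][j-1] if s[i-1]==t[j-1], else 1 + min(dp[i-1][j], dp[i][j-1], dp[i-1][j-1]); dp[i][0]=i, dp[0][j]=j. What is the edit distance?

7

   ''  c  c  c  c  a  c  c  b  a
''  0  1  2  3  4  5  6  7  8  9
 b  1  1  2  3  4  5  6  7  7  8
 b  2  2  2  3  4  5  6  7  7  8
 a  3  3  3  3  4  4  5  6  7  7
 b  4  4  4  4  4  5  5  6  6  7
 a  5  5  5  5  5  4  5  6  7  6
 a  6  6  6  6  6  5  5  6  7  7
 b  7  7  7  7  7  6  6  6  6  7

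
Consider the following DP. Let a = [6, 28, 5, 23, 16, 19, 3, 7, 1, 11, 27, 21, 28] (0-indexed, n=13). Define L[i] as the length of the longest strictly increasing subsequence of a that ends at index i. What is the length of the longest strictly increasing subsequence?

   i    0    1    2    3    4    5    6    7    8    9   10   11   12
a[i]    6   28    5   23   16   19    3    7    1   11   27   21   28
L[i]    1    2    1    2    2    3    1    2    1    3    4    4    5

5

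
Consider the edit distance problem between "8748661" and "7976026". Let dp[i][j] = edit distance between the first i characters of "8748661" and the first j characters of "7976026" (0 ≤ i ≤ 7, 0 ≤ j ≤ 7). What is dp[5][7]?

   ''  7  9  7  6  0  2  6
''  0  1  2  3  4  5  6  7
 8  1  1  2  3  4  5  6  7
 7  2  1  2  2  3  4  5  6
 4  3  2  2  3  3  4  5  6
 8  4  3  3  3  4  4  5  6
 6  5  4  4  4  3  4  5  5
 6  6  5  5  5  4  4  5  5
 1  7  6  6  6  5  5  5  6

5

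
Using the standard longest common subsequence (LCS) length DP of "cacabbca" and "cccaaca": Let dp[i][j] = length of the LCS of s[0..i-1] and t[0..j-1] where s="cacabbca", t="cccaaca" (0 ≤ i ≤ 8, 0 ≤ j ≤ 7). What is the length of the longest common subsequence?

5

   ''  c  c  c  a  a  c  a
''  0  0  0  0  0  0  0  0
 c  0  1  1  1  1  1  1  1
 a  0  1  1  1  2  2  2  2
 c  0  1  2  2  2  2  3  3
 a  0  1  2  2  3  3  3  4
 b  0  1  2  2  3  3  3  4
 b  0  1  2  2  3  3  3  4
 c  0  1  2  3  3  3  4  4
 a  0  1  2  3  4  4  4  5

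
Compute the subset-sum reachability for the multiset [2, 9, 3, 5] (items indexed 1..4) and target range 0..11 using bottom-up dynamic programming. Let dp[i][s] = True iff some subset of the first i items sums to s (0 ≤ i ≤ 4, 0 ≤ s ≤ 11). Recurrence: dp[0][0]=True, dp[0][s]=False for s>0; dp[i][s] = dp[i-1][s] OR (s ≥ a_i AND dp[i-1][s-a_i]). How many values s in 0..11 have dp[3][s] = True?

i\s   0   1   2   3   4   5   6   7   8   9  10  11
  0   T   F   F   F   F   F   F   F   F   F   F   F
  1   T   F   T   F   F   F   F   F   F   F   F   F
  2   T   F   T   F   F   F   F   F   F   T   F   T
  3   T   F   T   T   F   T   F   F   F   T   F   T
  4   T   F   T   T   F   T   F   T   T   T   T   T

6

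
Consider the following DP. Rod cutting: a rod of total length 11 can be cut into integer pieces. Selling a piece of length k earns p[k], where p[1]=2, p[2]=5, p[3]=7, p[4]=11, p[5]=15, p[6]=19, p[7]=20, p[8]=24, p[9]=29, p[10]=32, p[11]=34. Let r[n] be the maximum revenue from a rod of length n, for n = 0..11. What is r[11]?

   n    0    1    2    3    4    5    6    7    8    9   10   11
r[n]    0    2    5    7   11   15   19   21   24   29   32   34

34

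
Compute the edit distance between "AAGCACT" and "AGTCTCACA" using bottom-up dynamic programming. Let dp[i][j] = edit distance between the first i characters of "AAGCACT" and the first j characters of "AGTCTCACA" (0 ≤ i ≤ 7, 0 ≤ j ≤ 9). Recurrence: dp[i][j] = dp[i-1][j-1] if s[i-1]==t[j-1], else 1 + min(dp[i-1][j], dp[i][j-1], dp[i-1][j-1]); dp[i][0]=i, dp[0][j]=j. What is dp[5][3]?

   ''  A  G  T  C  T  C  A  C  A
''  0  1  2  3  4  5  6  7  8  9
 A  1  0  1  2  3  4  5  6  7  8
 A  2  1  1  2  3  4  5  5  6  7
 G  3  2  1  2  3  4  5  6  6  7
 C  4  3  2  2  2  3  4  5  6  7
 A  5  4  3  3  3  3  4  4  5  6
 C  6  5  4  4  3  4  3  4  4  5
 T  7  6  5  4  4  3  4  4  5  5

3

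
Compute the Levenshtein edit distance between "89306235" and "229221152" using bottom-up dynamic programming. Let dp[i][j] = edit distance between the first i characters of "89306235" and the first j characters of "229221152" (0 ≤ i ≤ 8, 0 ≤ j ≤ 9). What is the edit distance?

8

   ''  2  2  9  2  2  1  1  5  2
''  0  1  2  3  4  5  6  7  8  9
 8  1  1  2  3  4  5  6  7  8  9
 9  2  2  2  2  3  4  5  6  7  8
 3  3  3  3  3  3  4  5  6  7  8
 0  4  4  4  4  4  4  5  6  7  8
 6  5  5  5  5  5  5  5  6  7  8
 2  6  5  5  6  5  5  6  6  7  7
 3  7  6  6  6  6  6  6  7  7  8
 5  8  7  7  7  7  7  7  7  7  8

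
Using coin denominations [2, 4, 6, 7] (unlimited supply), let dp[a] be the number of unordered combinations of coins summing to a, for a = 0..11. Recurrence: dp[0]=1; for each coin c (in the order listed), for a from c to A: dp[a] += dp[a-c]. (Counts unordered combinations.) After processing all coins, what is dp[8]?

after  coin     0     1     2     3     4     5     6     7     8     9    10    11
          2     1     0     1     0     1     0     1     0     1     0     1     0
          4     1     0     1     0     2     0     2     0     3     0     3     0
          6     1     0     1     0     2     0     3     0     4     0     5     0
          7     1     0     1     0     2     0     3     1     4     1     5     2

4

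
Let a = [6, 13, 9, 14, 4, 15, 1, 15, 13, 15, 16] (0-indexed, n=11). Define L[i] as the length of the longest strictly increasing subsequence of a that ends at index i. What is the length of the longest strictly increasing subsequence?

   i    0    1    2    3    4    5    6    7    8    9   10
a[i]    6   13    9   14    4   15    1   15   13   15   16
L[i]    1    2    2    3    1    4    1    4    3    4    5

5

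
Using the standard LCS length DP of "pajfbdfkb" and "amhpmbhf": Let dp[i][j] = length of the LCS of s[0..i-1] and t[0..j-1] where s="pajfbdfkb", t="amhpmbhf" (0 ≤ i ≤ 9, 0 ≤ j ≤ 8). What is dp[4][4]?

   ''  a  m  h  p  m  b  h  f
''  0  0  0  0  0  0  0  0  0
 p  0  0  0  0  1  1  1  1  1
 a  0  1  1  1  1  1  1  1  1
 j  0  1  1  1  1  1  1  1  1
 f  0  1  1  1  1  1  1  1  2
 b  0  1  1  1  1  1  2  2  2
 d  0  1  1  1  1  1  2  2  2
 f  0  1  1  1  1  1  2  2  3
 k  0  1  1  1  1  1  2  2  3
 b  0  1  1  1  1  1  2  2  3

1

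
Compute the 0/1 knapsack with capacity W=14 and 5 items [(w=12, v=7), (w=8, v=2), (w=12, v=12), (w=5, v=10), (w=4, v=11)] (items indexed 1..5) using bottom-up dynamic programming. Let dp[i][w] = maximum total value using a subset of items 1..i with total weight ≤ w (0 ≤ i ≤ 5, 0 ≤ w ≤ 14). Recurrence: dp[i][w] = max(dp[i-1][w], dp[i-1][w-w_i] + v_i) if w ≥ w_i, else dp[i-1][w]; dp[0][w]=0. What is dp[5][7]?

11

i\w   0   1   2   3   4   5   6   7   8   9  10  11  12  13  14
  0   0   0   0   0   0   0   0   0   0   0   0   0   0   0   0
  1   0   0   0   0   0   0   0   0   0   0   0   0   7   7   7
  2   0   0   0   0   0   0   0   0   2   2   2   2   7   7   7
  3   0   0   0   0   0   0   0   0   2   2   2   2  12  12  12
  4   0   0   0   0   0  10  10  10  10  10  10  10  12  12  12
  5   0   0   0   0  11  11  11  11  11  21  21  21  21  21  21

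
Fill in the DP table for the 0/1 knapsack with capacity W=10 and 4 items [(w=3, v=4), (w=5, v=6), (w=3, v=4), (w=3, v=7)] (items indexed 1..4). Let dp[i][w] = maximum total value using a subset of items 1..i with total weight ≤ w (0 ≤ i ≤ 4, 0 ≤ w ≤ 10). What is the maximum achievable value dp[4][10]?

15

i\w   0   1   2   3   4   5   6   7   8   9  10
  0   0   0   0   0   0   0   0   0   0   0   0
  1   0   0   0   4   4   4   4   4   4   4   4
  2   0   0   0   4   4   6   6   6  10  10  10
  3   0   0   0   4   4   6   8   8  10  10  10
  4   0   0   0   7   7   7  11  11  13  15  15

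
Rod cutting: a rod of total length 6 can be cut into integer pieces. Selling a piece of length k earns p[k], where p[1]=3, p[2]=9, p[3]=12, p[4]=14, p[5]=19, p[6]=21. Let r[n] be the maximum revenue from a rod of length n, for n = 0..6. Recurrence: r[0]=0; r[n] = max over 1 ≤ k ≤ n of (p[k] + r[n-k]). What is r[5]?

   n    0    1    2    3    4    5    6
r[n]    0    3    9   12   18   21   27

21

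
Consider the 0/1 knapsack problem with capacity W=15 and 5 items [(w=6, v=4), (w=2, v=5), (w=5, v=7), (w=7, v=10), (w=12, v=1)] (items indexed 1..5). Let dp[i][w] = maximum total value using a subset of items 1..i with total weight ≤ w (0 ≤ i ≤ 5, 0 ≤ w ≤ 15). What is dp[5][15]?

22

i\w   0   1   2   3   4   5   6   7   8   9  10  11  12  13  14  15
  0   0   0   0   0   0   0   0   0   0   0   0   0   0   0   0   0
  1   0   0   0   0   0   0   4   4   4   4   4   4   4   4   4   4
  2   0   0   5   5   5   5   5   5   9   9   9   9   9   9   9   9
  3   0   0   5   5   5   7   7  12  12  12  12  12  12  16  16  16
  4   0   0   5   5   5   7   7  12  12  15  15  15  17  17  22  22
  5   0   0   5   5   5   7   7  12  12  15  15  15  17  17  22  22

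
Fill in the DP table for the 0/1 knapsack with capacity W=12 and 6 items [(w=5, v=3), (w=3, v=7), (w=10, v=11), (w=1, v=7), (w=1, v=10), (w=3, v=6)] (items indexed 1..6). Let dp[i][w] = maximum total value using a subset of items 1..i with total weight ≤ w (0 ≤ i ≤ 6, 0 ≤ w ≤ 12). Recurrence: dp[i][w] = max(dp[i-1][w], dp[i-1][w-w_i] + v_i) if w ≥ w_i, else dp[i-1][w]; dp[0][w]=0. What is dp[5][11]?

i\w   0   1   2   3   4   5   6   7   8   9  10  11  12
  0   0   0   0   0   0   0   0   0   0   0   0   0   0
  1   0   0   0   0   0   3   3   3   3   3   3   3   3
  2   0   0   0   7   7   7   7   7  10  10  10  10  10
  3   0   0   0   7   7   7   7   7  10  10  11  11  11
  4   0   7   7   7  14  14  14  14  14  17  17  18  18
  5   0  10  17  17  17  24  24  24  24  24  27  27  28
  6   0  10  17  17  17  24  24  24  30  30  30  30  30

27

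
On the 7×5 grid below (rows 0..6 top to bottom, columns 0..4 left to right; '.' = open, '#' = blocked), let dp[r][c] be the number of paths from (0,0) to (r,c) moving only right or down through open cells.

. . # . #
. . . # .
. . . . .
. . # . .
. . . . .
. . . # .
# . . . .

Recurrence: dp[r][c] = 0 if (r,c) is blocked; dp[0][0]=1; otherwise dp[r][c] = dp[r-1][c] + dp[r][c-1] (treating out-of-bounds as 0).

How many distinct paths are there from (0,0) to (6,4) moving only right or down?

37

r\c   0   1   2   3   4
  0   1   1   0   0   0
  1   1   2   2   0   0
  2   1   3   5   5   5
  3   1   4   0   5  10
  4   1   5   5  10  20
  5   1   6  11   0  20
  6   0   6  17  17  37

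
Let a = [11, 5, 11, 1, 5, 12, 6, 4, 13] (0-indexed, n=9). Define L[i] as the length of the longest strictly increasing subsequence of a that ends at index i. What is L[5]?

   i    0    1    2    3    4    5    6    7    8
a[i]   11    5   11    1    5   12    6    4   13
L[i]    1    1    2    1    2    3    3    2    4

3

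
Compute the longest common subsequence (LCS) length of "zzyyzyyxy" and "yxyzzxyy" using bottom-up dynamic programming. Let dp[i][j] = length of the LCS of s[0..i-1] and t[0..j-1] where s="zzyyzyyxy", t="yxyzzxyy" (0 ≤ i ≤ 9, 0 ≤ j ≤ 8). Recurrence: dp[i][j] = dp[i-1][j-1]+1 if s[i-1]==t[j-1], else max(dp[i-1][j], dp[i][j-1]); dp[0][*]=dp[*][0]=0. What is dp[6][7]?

   ''  y  x  y  z  z  x  y  y
''  0  0  0  0  0  0  0  0  0
 z  0  0  0  0  1  1  1  1  1
 z  0  0  0  0  1  2  2  2  2
 y  0  1  1  1  1  2  2  3  3
 y  0  1  1  2  2  2  2  3  4
 z  0  1  1  2  3  3  3  3  4
 y  0  1  1  2  3  3  3  4  4
 y  0  1  1  2  3  3  3  4  5
 x  0  1  2  2  3  3  4  4  5
 y  0  1  2  3  3  3  4  5  5

4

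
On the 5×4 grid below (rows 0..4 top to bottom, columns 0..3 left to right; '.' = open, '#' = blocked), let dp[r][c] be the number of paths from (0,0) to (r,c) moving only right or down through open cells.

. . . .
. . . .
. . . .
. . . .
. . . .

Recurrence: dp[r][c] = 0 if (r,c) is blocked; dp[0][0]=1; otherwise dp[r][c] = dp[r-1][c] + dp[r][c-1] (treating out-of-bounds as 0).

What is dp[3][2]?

10

r\c   0   1   2   3
  0   1   1   1   1
  1   1   2   3   4
  2   1   3   6  10
  3   1   4  10  20
  4   1   5  15  35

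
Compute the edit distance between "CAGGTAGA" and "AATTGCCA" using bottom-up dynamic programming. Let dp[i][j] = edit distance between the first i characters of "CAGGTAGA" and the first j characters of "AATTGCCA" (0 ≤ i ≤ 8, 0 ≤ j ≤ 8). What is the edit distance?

   ''  A  A  T  T  G  C  C  A
''  0  1  2  3  4  5  6  7  8
 C  1  1  2  3  4  5  5  6  7
 A  2  1  1  2  3  4  5  6  6
 G  3  2  2  2  3  3  4  5  6
 G  4  3  3  3  3  3  4  5  6
 T  5  4  4  3  3  4  4  5  6
 A  6  5  4  4  4  4  5  5  5
 G  7  6  5  5  5  4  5  6  6
 A  8  7  6  6  6  5  5  6  6

6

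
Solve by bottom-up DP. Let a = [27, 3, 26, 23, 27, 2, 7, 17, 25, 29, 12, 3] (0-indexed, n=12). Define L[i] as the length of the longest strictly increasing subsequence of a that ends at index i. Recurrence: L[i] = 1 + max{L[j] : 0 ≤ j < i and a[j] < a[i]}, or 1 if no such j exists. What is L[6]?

2

   i    0    1    2    3    4    5    6    7    8    9   10   11
a[i]   27    3   26   23   27    2    7   17   25   29   12    3
L[i]    1    1    2    2    3    1    2    3    4    5    3    2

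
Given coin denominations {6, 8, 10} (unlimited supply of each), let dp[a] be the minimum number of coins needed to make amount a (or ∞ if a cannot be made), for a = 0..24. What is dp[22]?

 a  0  1  2  3  4  5  6  7  8  9 10 11 12 13 14 15 16 17 18 19 20 21 22 23 24
dp  0  -  -  -  -  -  1  -  1  -  1  -  2  -  2  -  2  -  2  -  2  -  3  -  3
(- denotes ∞ / unreachable)

3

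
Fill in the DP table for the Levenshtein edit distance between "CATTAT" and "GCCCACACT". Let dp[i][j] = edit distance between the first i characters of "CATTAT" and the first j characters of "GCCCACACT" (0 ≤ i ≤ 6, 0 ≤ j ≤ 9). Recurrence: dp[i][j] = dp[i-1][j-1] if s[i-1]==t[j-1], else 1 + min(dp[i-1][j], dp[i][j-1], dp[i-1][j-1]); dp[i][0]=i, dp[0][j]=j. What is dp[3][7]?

5

   ''  G  C  C  C  A  C  A  C  T
''  0  1  2  3  4  5  6  7  8  9
 C  1  1  1  2  3  4  5  6  7  8
 A  2  2  2  2  3  3  4  5  6  7
 T  3  3  3  3  3  4  4  5  6  6
 T  4  4  4  4  4  4  5  5  6  6
 A  5  5  5  5  5  4  5  5  6  7
 T  6  6  6  6  6  5  5  6  6  6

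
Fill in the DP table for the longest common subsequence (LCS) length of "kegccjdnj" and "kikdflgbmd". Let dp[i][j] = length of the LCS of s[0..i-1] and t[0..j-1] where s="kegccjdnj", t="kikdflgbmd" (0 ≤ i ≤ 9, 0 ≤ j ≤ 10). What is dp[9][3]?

   ''  k  i  k  d  f  l  g  b  m  d
''  0  0  0  0  0  0  0  0  0  0  0
 k  0  1  1  1  1  1  1  1  1  1  1
 e  0  1  1  1  1  1  1  1  1  1  1
 g  0  1  1  1  1  1  1  2  2  2  2
 c  0  1  1  1  1  1  1  2  2  2  2
 c  0  1  1  1  1  1  1  2  2  2  2
 j  0  1  1  1  1  1  1  2  2  2  2
 d  0  1  1  1  2  2  2  2  2  2  3
 n  0  1  1  1  2  2  2  2  2  2  3
 j  0  1  1  1  2  2  2  2  2  2  3

1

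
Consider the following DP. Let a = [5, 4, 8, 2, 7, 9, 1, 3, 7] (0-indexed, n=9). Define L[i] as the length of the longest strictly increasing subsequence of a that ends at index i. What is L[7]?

2

   i    0    1    2    3    4    5    6    7    8
a[i]    5    4    8    2    7    9    1    3    7
L[i]    1    1    2    1    2    3    1    2    3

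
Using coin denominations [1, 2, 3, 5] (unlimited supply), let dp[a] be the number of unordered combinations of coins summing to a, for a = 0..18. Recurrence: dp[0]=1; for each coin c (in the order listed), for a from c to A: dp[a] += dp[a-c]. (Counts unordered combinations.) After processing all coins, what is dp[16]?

54

after  coin     0     1     2     3     4     5     6     7     8     9    10    11    12    13    14    15    16    17    18
          1     1     1     1     1     1     1     1     1     1     1     1     1     1     1     1     1     1     1     1
          2     1     1     2     2     3     3     4     4     5     5     6     6     7     7     8     8     9     9    10
          3     1     1     2     3     4     5     7     8    10    12    14    16    19    21    24    27    30    33    37
          5     1     1     2     3     4     6     8    10    13    16    20    24    29    34    40    47    54    62    71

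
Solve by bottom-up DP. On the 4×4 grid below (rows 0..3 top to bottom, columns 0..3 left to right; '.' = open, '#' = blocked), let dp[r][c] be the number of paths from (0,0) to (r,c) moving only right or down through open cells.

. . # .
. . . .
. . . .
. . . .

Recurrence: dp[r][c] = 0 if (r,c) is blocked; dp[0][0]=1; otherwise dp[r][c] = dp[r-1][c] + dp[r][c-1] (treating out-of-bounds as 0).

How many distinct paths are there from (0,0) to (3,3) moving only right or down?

16

r\c   0   1   2   3
  0   1   1   0   0
  1   1   2   2   2
  2   1   3   5   7
  3   1   4   9  16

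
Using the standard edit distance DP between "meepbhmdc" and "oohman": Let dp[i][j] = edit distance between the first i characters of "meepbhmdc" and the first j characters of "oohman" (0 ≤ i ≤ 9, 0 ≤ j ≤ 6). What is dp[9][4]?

7

   ''  o  o  h  m  a  n
''  0  1  2  3  4  5  6
 m  1  1  2  3  3  4  5
 e  2  2  2  3  4  4  5
 e  3  3  3  3  4  5  5
 p  4  4  4  4  4  5  6
 b  5  5  5  5  5  5  6
 h  6  6  6  5  6  6  6
 m  7  7  7  6  5  6  7
 d  8  8  8  7  6  6  7
 c  9  9  9  8  7  7  7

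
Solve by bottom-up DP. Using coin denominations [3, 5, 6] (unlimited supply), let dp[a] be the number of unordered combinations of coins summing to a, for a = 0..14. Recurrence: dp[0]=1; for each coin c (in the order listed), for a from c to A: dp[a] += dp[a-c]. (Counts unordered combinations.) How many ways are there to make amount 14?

after  coin     0     1     2     3     4     5     6     7     8     9    10    11    12    13    14
          3     1     0     0     1     0     0     1     0     0     1     0     0     1     0     0
          5     1     0     0     1     0     1     1     0     1     1     1     1     1     1     1
          6     1     0     0     1     0     1     2     0     1     2     1     2     3     1     2

2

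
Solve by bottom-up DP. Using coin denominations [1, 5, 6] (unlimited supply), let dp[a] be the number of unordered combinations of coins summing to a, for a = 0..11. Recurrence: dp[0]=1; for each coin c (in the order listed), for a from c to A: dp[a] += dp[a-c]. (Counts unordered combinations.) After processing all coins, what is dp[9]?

3

after  coin     0     1     2     3     4     5     6     7     8     9    10    11
          1     1     1     1     1     1     1     1     1     1     1     1     1
          5     1     1     1     1     1     2     2     2     2     2     3     3
          6     1     1     1     1     1     2     3     3     3     3     4     5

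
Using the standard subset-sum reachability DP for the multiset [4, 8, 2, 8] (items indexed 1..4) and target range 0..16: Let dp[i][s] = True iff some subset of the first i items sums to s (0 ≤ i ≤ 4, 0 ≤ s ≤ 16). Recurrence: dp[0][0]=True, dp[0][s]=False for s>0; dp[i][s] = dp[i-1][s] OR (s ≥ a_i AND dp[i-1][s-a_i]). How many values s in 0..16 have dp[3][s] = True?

i\s   0   1   2   3   4   5   6   7   8   9  10  11  12  13  14  15  16
  0   T   F   F   F   F   F   F   F   F   F   F   F   F   F   F   F   F
  1   T   F   F   F   T   F   F   F   F   F   F   F   F   F   F   F   F
  2   T   F   F   F   T   F   F   F   T   F   F   F   T   F   F   F   F
  3   T   F   T   F   T   F   T   F   T   F   T   F   T   F   T   F   F
  4   T   F   T   F   T   F   T   F   T   F   T   F   T   F   T   F   T

8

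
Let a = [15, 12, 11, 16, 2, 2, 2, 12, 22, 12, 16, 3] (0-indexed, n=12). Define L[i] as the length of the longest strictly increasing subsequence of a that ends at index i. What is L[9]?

   i    0    1    2    3    4    5    6    7    8    9   10   11
a[i]   15   12   11   16    2    2    2   12   22   12   16    3
L[i]    1    1    1    2    1    1    1    2    3    2    3    2

2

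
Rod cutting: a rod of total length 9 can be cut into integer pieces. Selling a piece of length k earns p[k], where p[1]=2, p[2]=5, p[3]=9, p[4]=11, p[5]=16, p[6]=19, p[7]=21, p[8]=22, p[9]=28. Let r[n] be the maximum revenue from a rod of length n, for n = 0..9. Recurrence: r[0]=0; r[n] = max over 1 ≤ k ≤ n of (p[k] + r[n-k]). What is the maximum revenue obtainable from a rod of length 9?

   n    0    1    2    3    4    5    6    7    8    9
r[n]    0    2    5    9   11   16   19   21   25   28

28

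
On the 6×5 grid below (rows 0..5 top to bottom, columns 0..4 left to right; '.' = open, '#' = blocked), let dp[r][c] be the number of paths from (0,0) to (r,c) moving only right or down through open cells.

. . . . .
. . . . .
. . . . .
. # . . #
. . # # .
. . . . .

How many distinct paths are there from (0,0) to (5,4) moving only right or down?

r\c   0   1   2   3   4
  0   1   1   1   1   1
  1   1   2   3   4   5
  2   1   3   6  10  15
  3   1   0   6  16   0
  4   1   1   0   0   0
  5   1   2   2   2   2

2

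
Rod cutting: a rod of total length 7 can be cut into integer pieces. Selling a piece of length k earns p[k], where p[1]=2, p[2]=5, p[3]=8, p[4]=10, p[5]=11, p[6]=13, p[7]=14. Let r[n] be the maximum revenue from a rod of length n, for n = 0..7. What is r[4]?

10

   n    0    1    2    3    4    5    6    7
r[n]    0    2    5    8   10   13   16   18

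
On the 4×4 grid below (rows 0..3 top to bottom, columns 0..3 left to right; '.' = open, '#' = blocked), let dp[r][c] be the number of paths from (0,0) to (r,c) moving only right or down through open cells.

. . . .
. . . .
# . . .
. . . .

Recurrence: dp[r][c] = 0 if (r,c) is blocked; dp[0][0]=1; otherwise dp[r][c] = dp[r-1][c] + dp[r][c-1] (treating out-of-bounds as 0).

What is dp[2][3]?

9

r\c   0   1   2   3
  0   1   1   1   1
  1   1   2   3   4
  2   0   2   5   9
  3   0   2   7  16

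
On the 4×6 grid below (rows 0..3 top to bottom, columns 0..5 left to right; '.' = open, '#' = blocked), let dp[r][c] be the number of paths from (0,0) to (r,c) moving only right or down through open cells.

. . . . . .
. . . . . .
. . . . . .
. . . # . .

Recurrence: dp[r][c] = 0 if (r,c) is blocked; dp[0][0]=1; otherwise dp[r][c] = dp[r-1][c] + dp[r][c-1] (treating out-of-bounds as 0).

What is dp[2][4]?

15

r\c   0   1   2   3   4   5
  0   1   1   1   1   1   1
  1   1   2   3   4   5   6
  2   1   3   6  10  15  21
  3   1   4  10   0  15  36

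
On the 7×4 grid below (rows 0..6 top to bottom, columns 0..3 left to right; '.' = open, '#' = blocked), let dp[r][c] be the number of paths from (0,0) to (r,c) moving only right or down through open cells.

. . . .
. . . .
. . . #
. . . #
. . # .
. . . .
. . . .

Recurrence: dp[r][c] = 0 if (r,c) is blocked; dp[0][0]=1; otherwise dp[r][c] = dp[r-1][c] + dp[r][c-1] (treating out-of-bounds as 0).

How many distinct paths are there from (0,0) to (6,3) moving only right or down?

19

r\c   0   1   2   3
  0   1   1   1   1
  1   1   2   3   4
  2   1   3   6   0
  3   1   4  10   0
  4   1   5   0   0
  5   1   6   6   6
  6   1   7  13  19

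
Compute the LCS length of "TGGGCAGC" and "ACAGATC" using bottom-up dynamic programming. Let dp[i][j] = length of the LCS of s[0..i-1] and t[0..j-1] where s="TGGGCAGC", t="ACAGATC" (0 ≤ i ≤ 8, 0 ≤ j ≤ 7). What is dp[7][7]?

   ''  A  C  A  G  A  T  C
''  0  0  0  0  0  0  0  0
 T  0  0  0  0  0  0  1  1
 G  0  0  0  0  1  1  1  1
 G  0  0  0  0  1  1  1  1
 G  0  0  0  0  1  1  1  1
 C  0  0  1  1  1  1  1  2
 A  0  1  1  2  2  2  2  2
 G  0  1  1  2  3  3  3  3
 C  0  1  2  2  3  3  3  4

3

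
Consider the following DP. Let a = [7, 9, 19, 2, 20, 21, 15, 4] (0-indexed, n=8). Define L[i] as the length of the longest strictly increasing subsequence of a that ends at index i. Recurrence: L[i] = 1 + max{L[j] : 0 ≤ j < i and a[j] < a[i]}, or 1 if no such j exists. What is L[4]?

   i    0    1    2    3    4    5    6    7
a[i]    7    9   19    2   20   21   15    4
L[i]    1    2    3    1    4    5    3    2

4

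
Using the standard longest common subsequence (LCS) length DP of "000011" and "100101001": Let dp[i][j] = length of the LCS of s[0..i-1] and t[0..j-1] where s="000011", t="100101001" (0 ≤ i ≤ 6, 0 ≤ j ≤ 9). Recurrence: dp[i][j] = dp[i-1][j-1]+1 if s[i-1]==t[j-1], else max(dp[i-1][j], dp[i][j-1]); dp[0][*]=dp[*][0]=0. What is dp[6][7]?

4

   ''  1  0  0  1  0  1  0  0  1
''  0  0  0  0  0  0  0  0  0  0
 0  0  0  1  1  1  1  1  1  1  1
 0  0  0  1  2  2  2  2  2  2  2
 0  0  0  1  2  2  3  3  3  3  3
 0  0  0  1  2  2  3  3  4  4  4
 1  0  1  1  2  3  3  4  4  4  5
 1  0  1  1  2  3  3  4  4  4  5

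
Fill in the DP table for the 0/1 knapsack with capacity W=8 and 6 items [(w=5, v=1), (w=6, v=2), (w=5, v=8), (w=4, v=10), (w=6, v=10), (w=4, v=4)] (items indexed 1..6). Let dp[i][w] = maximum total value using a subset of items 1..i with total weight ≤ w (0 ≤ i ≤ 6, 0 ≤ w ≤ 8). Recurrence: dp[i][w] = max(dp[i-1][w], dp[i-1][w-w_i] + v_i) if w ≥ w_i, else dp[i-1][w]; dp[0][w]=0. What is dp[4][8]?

i\w   0   1   2   3   4   5   6   7   8
  0   0   0   0   0   0   0   0   0   0
  1   0   0   0   0   0   1   1   1   1
  2   0   0   0   0   0   1   2   2   2
  3   0   0   0   0   0   8   8   8   8
  4   0   0   0   0  10  10  10  10  10
  5   0   0   0   0  10  10  10  10  10
  6   0   0   0   0  10  10  10  10  14

10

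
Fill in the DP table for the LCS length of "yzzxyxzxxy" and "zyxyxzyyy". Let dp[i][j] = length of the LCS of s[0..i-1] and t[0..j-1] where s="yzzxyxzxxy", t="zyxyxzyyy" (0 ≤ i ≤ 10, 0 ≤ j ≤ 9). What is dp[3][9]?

2

   ''  z  y  x  y  x  z  y  y  y
''  0  0  0  0  0  0  0  0  0  0
 y  0  0  1  1  1  1  1  1  1  1
 z  0  1  1  1  1  1  2  2  2  2
 z  0  1  1  1  1  1  2  2  2  2
 x  0  1  1  2  2  2  2  2  2  2
 y  0  1  2  2  3  3  3  3  3  3
 x  0  1  2  3  3  4  4  4  4  4
 z  0  1  2  3  3  4  5  5  5  5
 x  0  1  2  3  3  4  5  5  5  5
 x  0  1  2  3  3  4  5  5  5  5
 y  0  1  2  3  4  4  5  6  6  6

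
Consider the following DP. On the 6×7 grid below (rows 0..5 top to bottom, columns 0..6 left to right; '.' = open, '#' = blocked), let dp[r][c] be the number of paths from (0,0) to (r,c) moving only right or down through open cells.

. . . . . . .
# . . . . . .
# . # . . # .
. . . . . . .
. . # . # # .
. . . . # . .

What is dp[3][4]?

r\c   0   1   2   3   4   5   6
  0   1   1   1   1   1   1   1
  1   0   1   2   3   4   5   6
  2   0   1   0   3   7   0   6
  3   0   1   1   4  11  11  17
  4   0   1   0   4   0   0  17
  5   0   1   1   5   0   0  17

11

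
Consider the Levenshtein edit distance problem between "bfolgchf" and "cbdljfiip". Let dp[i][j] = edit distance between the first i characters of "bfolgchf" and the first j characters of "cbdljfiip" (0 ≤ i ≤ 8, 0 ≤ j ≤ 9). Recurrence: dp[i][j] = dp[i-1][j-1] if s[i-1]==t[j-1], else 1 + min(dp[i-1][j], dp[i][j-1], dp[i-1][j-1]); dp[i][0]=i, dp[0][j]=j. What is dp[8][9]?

8

   ''  c  b  d  l  j  f  i  i  p
''  0  1  2  3  4  5  6  7  8  9
 b  1  1  1  2  3  4  5  6  7  8
 f  2  2  2  2  3  4  4  5  6  7
 o  3  3  3  3  3  4  5  5  6  7
 l  4  4  4  4  3  4  5  6  6  7
 g  5  5  5  5  4  4  5  6  7  7
 c  6  5  6  6  5  5  5  6  7  8
 h  7  6  6  7  6  6  6  6  7  8
 f  8  7  7  7  7  7  6  7  7  8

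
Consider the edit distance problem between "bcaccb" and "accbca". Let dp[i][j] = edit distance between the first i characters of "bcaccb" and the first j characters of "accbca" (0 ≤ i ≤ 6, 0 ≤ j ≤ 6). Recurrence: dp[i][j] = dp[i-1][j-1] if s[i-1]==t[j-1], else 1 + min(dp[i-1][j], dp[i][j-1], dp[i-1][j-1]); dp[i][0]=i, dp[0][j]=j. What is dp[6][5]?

   ''  a  c  c  b  c  a
''  0  1  2  3  4  5  6
 b  1  1  2  3  3  4  5
 c  2  2  1  2  3  3  4
 a  3  2  2  2  3  4  3
 c  4  3  2  2  3  3  4
 c  5  4  3  2  3  3  4
 b  6  5  4  3  2  3  4

3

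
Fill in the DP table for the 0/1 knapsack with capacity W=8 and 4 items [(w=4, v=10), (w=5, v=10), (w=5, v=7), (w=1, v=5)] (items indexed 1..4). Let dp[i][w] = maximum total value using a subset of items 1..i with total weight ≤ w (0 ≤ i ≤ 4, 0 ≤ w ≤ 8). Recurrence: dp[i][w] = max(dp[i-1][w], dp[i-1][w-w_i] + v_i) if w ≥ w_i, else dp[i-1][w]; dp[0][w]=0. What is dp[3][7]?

10

i\w   0   1   2   3   4   5   6   7   8
  0   0   0   0   0   0   0   0   0   0
  1   0   0   0   0  10  10  10  10  10
  2   0   0   0   0  10  10  10  10  10
  3   0   0   0   0  10  10  10  10  10
  4   0   5   5   5  10  15  15  15  15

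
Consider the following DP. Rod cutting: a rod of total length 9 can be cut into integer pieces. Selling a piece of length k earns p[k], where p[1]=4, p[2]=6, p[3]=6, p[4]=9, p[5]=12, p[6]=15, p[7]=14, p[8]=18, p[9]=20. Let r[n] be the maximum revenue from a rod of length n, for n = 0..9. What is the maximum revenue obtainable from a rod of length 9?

36

   n    0    1    2    3    4    5    6    7    8    9
r[n]    0    4    8   12   16   20   24   28   32   36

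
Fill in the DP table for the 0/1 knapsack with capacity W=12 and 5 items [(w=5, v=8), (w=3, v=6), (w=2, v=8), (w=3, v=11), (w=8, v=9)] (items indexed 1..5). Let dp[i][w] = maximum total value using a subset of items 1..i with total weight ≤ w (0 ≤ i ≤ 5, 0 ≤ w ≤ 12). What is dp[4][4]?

i\w   0   1   2   3   4   5   6   7   8   9  10  11  12
  0   0   0   0   0   0   0   0   0   0   0   0   0   0
  1   0   0   0   0   0   8   8   8   8   8   8   8   8
  2   0   0   0   6   6   8   8   8  14  14  14  14  14
  3   0   0   8   8   8  14  14  16  16  16  22  22  22
  4   0   0   8  11  11  19  19  19  25  25  27  27  27
  5   0   0   8  11  11  19  19  19  25  25  27  27  27

11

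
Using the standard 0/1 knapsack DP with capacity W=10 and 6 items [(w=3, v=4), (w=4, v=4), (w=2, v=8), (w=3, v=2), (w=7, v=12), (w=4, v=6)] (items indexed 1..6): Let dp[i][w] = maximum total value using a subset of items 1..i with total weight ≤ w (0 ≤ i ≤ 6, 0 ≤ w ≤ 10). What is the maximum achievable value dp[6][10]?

i\w   0   1   2   3   4   5   6   7   8   9  10
  0   0   0   0   0   0   0   0   0   0   0   0
  1   0   0   0   4   4   4   4   4   4   4   4
  2   0   0   0   4   4   4   4   8   8   8   8
  3   0   0   8   8   8  12  12  12  12  16  16
  4   0   0   8   8   8  12  12  12  14  16  16
  5   0   0   8   8   8  12  12  12  14  20  20
  6   0   0   8   8   8  12  14  14  14  20  20

20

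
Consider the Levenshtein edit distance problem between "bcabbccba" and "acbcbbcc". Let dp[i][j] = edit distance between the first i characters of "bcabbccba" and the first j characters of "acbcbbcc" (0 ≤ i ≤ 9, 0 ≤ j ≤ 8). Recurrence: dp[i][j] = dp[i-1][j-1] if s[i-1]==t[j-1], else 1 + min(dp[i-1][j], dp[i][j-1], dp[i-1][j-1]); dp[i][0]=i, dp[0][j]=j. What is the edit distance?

   ''  a  c  b  c  b  b  c  c
''  0  1  2  3  4  5  6  7  8
 b  1  1  2  2  3  4  5  6  7
 c  2  2  1  2  2  3  4  5  6
 a  3  2  2  2  3  3  4  5  6
 b  4  3  3  2  3  3  3  4  5
 b  5  4  4  3  3  3  3  4  5
 c  6  5  4  4  3  4  4  3  4
 c  7  6  5  5  4  4  5  4  3
 b  8  7  6  5  5  4  4  5  4
 a  9  8  7  6  6  5  5  5  5

5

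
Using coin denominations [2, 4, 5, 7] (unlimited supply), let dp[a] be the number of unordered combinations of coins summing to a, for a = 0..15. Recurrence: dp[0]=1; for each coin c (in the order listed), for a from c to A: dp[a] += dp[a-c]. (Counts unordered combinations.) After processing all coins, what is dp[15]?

after  coin     0     1     2     3     4     5     6     7     8     9    10    11    12    13    14    15
          2     1     0     1     0     1     0     1     0     1     0     1     0     1     0     1     0
          4     1     0     1     0     2     0     2     0     3     0     3     0     4     0     4     0
          5     1     0     1     0     2     1     2     1     3     2     4     2     5     3     6     4
          7     1     0     1     0     2     1     2     2     3     3     4     4     6     5     8     7

7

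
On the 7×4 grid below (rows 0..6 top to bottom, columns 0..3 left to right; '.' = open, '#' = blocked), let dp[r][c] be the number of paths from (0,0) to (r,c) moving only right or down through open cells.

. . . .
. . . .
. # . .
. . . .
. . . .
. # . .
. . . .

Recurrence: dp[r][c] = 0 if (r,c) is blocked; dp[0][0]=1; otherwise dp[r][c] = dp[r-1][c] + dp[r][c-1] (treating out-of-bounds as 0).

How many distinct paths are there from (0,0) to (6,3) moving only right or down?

r\c   0   1   2   3
  0   1   1   1   1
  1   1   2   3   4
  2   1   0   3   7
  3   1   1   4  11
  4   1   2   6  17
  5   1   0   6  23
  6   1   1   7  30

30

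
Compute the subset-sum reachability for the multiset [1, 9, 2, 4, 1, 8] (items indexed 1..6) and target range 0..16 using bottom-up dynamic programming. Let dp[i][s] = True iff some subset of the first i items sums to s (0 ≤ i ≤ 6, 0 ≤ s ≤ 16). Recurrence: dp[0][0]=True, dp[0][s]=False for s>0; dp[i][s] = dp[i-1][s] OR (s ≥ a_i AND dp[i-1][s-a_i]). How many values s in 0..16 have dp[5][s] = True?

i\s   0   1   2   3   4   5   6   7   8   9  10  11  12  13  14  15  16
  0   T   F   F   F   F   F   F   F   F   F   F   F   F   F   F   F   F
  1   T   T   F   F   F   F   F   F   F   F   F   F   F   F   F   F   F
  2   T   T   F   F   F   F   F   F   F   T   T   F   F   F   F   F   F
  3   T   T   T   T   F   F   F   F   F   T   T   T   T   F   F   F   F
  4   T   T   T   T   T   T   T   T   F   T   T   T   T   T   T   T   T
  5   T   T   T   T   T   T   T   T   T   T   T   T   T   T   T   T   T
  6   T   T   T   T   T   T   T   T   T   T   T   T   T   T   T   T   T

17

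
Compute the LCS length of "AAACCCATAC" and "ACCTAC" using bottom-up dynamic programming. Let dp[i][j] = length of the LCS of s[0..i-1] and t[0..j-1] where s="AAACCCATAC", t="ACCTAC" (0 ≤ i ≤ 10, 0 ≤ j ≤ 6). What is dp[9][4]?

4

   ''  A  C  C  T  A  C
''  0  0  0  0  0  0  0
 A  0  1  1  1  1  1  1
 A  0  1  1  1  1  2  2
 A  0  1  1  1  1  2  2
 C  0  1  2  2  2  2  3
 C  0  1  2  3  3  3  3
 C  0  1  2  3  3  3  4
 A  0  1  2  3  3  4  4
 T  0  1  2  3  4  4  4
 A  0  1  2  3  4  5  5
 C  0  1  2  3  4  5  6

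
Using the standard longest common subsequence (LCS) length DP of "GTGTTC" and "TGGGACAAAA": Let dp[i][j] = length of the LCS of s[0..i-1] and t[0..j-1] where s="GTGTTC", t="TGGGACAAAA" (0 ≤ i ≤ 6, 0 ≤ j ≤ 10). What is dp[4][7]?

2

   ''  T  G  G  G  A  C  A  A  A  A
''  0  0  0  0  0  0  0  0  0  0  0
 G  0  0  1  1  1  1  1  1  1  1  1
 T  0  1  1  1  1  1  1  1  1  1  1
 G  0  1  2  2  2  2  2  2  2  2  2
 T  0  1  2  2  2  2  2  2  2  2  2
 T  0  1  2  2  2  2  2  2  2  2  2
 C  0  1  2  2  2  2  3  3  3  3  3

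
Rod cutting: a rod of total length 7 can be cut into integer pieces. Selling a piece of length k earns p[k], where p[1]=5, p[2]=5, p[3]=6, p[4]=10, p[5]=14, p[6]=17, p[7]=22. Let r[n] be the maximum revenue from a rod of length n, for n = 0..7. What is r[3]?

15

   n    0    1    2    3    4    5    6    7
r[n]    0    5   10   15   20   25   30   35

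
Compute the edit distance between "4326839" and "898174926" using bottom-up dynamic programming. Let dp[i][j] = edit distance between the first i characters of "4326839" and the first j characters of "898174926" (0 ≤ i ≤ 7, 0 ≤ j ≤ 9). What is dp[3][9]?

   ''  8  9  8  1  7  4  9  2  6
''  0  1  2  3  4  5  6  7  8  9
 4  1  1  2  3  4  5  5  6  7  8
 3  2  2  2  3  4  5  6  6  7  8
 2  3  3  3  3  4  5  6  7  6  7
 6  4  4  4  4  4  5  6  7  7  6
 8  5  4  5  4  5  5  6  7  8  7
 3  6  5  5  5  5  6  6  7  8  8
 9  7  6  5  6  6  6  7  6  7  8

7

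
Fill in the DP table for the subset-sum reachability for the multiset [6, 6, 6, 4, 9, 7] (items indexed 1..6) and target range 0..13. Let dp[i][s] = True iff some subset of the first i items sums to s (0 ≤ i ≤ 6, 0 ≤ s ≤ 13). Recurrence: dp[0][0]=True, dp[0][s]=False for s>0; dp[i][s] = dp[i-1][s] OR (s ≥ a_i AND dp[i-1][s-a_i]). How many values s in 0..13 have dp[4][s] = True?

i\s   0   1   2   3   4   5   6   7   8   9  10  11  12  13
  0   T   F   F   F   F   F   F   F   F   F   F   F   F   F
  1   T   F   F   F   F   F   T   F   F   F   F   F   F   F
  2   T   F   F   F   F   F   T   F   F   F   F   F   T   F
  3   T   F   F   F   F   F   T   F   F   F   F   F   T   F
  4   T   F   F   F   T   F   T   F   F   F   T   F   T   F
  5   T   F   F   F   T   F   T   F   F   T   T   F   T   T
  6   T   F   F   F   T   F   T   T   F   T   T   T   T   T

5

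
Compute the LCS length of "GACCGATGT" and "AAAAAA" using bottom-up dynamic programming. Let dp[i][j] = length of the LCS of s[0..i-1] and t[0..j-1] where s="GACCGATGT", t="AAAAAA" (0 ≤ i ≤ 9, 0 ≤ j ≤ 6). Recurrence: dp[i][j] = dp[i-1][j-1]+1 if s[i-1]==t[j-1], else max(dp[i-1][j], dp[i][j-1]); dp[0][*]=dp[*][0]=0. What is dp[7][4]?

   ''  A  A  A  A  A  A
''  0  0  0  0  0  0  0
 G  0  0  0  0  0  0  0
 A  0  1  1  1  1  1  1
 C  0  1  1  1  1  1  1
 C  0  1  1  1  1  1  1
 G  0  1  1  1  1  1  1
 A  0  1  2  2  2  2  2
 T  0  1  2  2  2  2  2
 G  0  1  2  2  2  2  2
 T  0  1  2  2  2  2  2

2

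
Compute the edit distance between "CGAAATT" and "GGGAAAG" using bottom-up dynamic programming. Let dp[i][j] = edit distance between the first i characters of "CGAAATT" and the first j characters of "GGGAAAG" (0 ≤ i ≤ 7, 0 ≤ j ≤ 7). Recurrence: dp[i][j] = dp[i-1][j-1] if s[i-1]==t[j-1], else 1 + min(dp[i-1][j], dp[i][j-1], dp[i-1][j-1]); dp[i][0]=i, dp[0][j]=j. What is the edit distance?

   ''  G  G  G  A  A  A  G
''  0  1  2  3  4  5  6  7
 C  1  1  2  3  4  5  6  7
 G  2  1  1  2  3  4  5  6
 A  3  2  2  2  2  3  4  5
 A  4  3  3  3  2  2  3  4
 A  5  4  4  4  3  2  2  3
 T  6  5  5  5  4  3  3  3
 T  7  6  6  6  5  4  4  4

4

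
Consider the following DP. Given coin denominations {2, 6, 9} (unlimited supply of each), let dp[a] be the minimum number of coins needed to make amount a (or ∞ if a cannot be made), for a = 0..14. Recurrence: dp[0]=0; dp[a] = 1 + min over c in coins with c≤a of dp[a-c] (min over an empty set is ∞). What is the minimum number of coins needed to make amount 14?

3

 a  0  1  2  3  4  5  6  7  8  9 10 11 12 13 14
dp  0  -  1  -  2  -  1  -  2  1  3  2  2  3  3
(- denotes ∞ / unreachable)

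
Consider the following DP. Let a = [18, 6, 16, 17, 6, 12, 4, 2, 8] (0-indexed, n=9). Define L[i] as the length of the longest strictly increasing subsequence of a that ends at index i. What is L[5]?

   i    0    1    2    3    4    5    6    7    8
a[i]   18    6   16   17    6   12    4    2    8
L[i]    1    1    2    3    1    2    1    1    2

2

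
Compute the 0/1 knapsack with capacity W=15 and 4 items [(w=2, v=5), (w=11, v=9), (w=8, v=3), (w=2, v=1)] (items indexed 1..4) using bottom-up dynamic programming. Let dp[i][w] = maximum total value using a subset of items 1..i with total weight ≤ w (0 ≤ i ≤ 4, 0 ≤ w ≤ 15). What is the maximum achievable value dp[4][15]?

15

i\w   0   1   2   3   4   5   6   7   8   9  10  11  12  13  14  15
  0   0   0   0   0   0   0   0   0   0   0   0   0   0   0   0   0
  1   0   0   5   5   5   5   5   5   5   5   5   5   5   5   5   5
  2   0   0   5   5   5   5   5   5   5   5   5   9   9  14  14  14
  3   0   0   5   5   5   5   5   5   5   5   8   9   9  14  14  14
  4   0   0   5   5   6   6   6   6   6   6   8   9   9  14  14  15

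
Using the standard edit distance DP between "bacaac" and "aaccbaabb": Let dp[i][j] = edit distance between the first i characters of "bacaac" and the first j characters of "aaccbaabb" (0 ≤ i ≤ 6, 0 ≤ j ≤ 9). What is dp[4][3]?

2

   ''  a  a  c  c  b  a  a  b  b
''  0  1  2  3  4  5  6  7  8  9
 b  1  1  2  3  4  4  5  6  7  8
 a  2  1  1  2  3  4  4  5  6  7
 c  3  2  2  1  2  3  4  5  6  7
 a  4  3  2  2  2  3  3  4  5  6
 a  5  4  3  3  3  3  3  3  4  5
 c  6  5  4  3  3  4  4  4  4  5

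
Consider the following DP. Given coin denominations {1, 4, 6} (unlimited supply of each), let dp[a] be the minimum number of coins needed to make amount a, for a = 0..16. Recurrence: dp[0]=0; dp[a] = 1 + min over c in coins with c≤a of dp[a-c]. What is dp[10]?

 a  0  1  2  3  4  5  6  7  8  9 10 11 12 13 14 15 16
dp  0  1  2  3  1  2  1  2  2  3  2  3  2  3  3  4  3

2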